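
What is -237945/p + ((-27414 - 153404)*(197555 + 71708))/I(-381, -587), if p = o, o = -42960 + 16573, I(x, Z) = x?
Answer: 1284719716231903/10053447 ≈ 1.2779e+8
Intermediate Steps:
o = -26387
p = -26387
-237945/p + ((-27414 - 153404)*(197555 + 71708))/I(-381, -587) = -237945/(-26387) + ((-27414 - 153404)*(197555 + 71708))/(-381) = -237945*(-1/26387) - 180818*269263*(-1/381) = 237945/26387 - 48687597134*(-1/381) = 237945/26387 + 48687597134/381 = 1284719716231903/10053447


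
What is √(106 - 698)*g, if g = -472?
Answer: -1888*I*√37 ≈ -11484.0*I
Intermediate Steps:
√(106 - 698)*g = √(106 - 698)*(-472) = √(-592)*(-472) = (4*I*√37)*(-472) = -1888*I*√37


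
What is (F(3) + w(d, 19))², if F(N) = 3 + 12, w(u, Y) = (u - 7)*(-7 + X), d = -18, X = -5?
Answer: 99225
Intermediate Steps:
w(u, Y) = 84 - 12*u (w(u, Y) = (u - 7)*(-7 - 5) = (-7 + u)*(-12) = 84 - 12*u)
F(N) = 15
(F(3) + w(d, 19))² = (15 + (84 - 12*(-18)))² = (15 + (84 + 216))² = (15 + 300)² = 315² = 99225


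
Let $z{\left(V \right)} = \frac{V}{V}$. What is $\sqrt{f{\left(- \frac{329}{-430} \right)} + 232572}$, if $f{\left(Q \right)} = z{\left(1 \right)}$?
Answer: $\sqrt{232573} \approx 482.26$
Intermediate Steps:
$z{\left(V \right)} = 1$
$f{\left(Q \right)} = 1$
$\sqrt{f{\left(- \frac{329}{-430} \right)} + 232572} = \sqrt{1 + 232572} = \sqrt{232573}$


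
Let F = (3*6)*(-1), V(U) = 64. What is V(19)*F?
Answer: -1152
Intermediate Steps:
F = -18 (F = 18*(-1) = -18)
V(19)*F = 64*(-18) = -1152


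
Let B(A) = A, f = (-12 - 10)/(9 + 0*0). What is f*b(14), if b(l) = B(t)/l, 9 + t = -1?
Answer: 110/63 ≈ 1.7460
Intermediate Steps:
t = -10 (t = -9 - 1 = -10)
f = -22/9 (f = -22/(9 + 0) = -22/9 ≈ -2.4444)
b(l) = -10/l
f*b(14) = -(-220)/(9*14) = -22/9*(-5/7) = 110/63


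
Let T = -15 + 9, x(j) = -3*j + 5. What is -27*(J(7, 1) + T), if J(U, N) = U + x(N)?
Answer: -81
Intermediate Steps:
x(j) = 5 - 3*j
T = -6
J(U, N) = 5 + U - 3*N (J(U, N) = U + (5 - 3*N) = 5 + U - 3*N)
-27*(J(7, 1) + T) = -27*((5 + 7 - 3*1) - 6) = -27*((5 + 7 - 3) - 6) = -27*(9 - 6) = -27*3 = -81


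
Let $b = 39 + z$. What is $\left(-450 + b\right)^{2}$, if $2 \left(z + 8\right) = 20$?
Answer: $167281$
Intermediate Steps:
$z = 2$ ($z = -8 + \frac{1}{2} \cdot 20 = -8 + 10 = 2$)
$b = 41$ ($b = 39 + 2 = 41$)
$\left(-450 + b\right)^{2} = \left(-450 + 41\right)^{2} = \left(-409\right)^{2} = 167281$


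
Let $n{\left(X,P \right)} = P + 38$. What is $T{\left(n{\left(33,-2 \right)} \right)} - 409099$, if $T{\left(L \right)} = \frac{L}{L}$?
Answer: $-409098$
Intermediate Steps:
$n{\left(X,P \right)} = 38 + P$
$T{\left(L \right)} = 1$
$T{\left(n{\left(33,-2 \right)} \right)} - 409099 = 1 - 409099 = -409098$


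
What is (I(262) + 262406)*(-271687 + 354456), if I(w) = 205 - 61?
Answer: 21731000950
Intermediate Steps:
I(w) = 144
(I(262) + 262406)*(-271687 + 354456) = (144 + 262406)*(-271687 + 354456) = 262550*82769 = 21731000950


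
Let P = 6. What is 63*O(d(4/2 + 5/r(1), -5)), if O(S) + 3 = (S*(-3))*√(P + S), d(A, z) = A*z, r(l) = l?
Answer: -189 + 6615*I*√29 ≈ -189.0 + 35623.0*I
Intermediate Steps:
O(S) = -3 - 3*S*√(6 + S) (O(S) = -3 + (S*(-3))*√(6 + S) = -3 + (-3*S)*√(6 + S) = -3 - 3*S*√(6 + S))
63*O(d(4/2 + 5/r(1), -5)) = 63*(-3 - 3*(4/2 + 5/1)*(-5)*√(6 + (4/2 + 5/1)*(-5))) = 63*(-3 - 3*(4*(½) + 5*1)*(-5)*√(6 + (4*(½) + 5*1)*(-5))) = 63*(-3 - 3*(2 + 5)*(-5)*√(6 + (2 + 5)*(-5))) = 63*(-3 - 3*7*(-5)*√(6 + 7*(-5))) = 63*(-3 - 3*(-35)*√(6 - 35)) = 63*(-3 - 3*(-35)*√(-29)) = 63*(-3 - 3*(-35)*I*√29) = 63*(-3 + 105*I*√29) = -189 + 6615*I*√29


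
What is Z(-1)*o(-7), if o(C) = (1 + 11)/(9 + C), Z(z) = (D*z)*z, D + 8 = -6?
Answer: -84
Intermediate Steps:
D = -14 (D = -8 - 6 = -14)
Z(z) = -14*z² (Z(z) = (-14*z)*z = -14*z²)
o(C) = 12/(9 + C)
Z(-1)*o(-7) = (-14*(-1)²)*(12/(9 - 7)) = (-14*1)*(12/2) = -168/2 = -14*6 = -84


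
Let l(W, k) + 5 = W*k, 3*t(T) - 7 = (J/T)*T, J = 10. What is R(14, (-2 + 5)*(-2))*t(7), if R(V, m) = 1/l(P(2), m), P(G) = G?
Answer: -1/3 ≈ -0.33333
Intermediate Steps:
t(T) = 17/3 (t(T) = 7/3 + ((10/T)*T)/3 = 7/3 + (1/3)*10 = 7/3 + 10/3 = 17/3)
l(W, k) = -5 + W*k
R(V, m) = 1/(-5 + 2*m)
R(14, (-2 + 5)*(-2))*t(7) = (17/3)/(-5 + 2*((-2 + 5)*(-2))) = (17/3)/(-5 + 2*(3*(-2))) = (17/3)/(-5 + 2*(-6)) = (17/3)/(-5 - 12) = (17/3)/(-17) = -1/17*17/3 = -1/3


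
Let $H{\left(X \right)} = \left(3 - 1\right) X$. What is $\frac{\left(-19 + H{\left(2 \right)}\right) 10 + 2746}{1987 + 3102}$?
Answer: $\frac{2596}{5089} \approx 0.51012$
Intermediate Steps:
$H{\left(X \right)} = 2 X$
$\frac{\left(-19 + H{\left(2 \right)}\right) 10 + 2746}{1987 + 3102} = \frac{\left(-19 + 2 \cdot 2\right) 10 + 2746}{1987 + 3102} = \frac{\left(-19 + 4\right) 10 + 2746}{5089} = \left(\left(-15\right) 10 + 2746\right) \frac{1}{5089} = \left(-150 + 2746\right) \frac{1}{5089} = 2596 \cdot \frac{1}{5089} = \frac{2596}{5089}$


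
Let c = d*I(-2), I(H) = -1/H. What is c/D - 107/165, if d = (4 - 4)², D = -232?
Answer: -107/165 ≈ -0.64849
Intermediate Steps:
d = 0 (d = 0² = 0)
c = 0 (c = 0*(-1/(-2)) = 0*(-1*(-½)) = 0*(½) = 0)
c/D - 107/165 = 0/(-232) - 107/165 = 0*(-1/232) - 107*1/165 = 0 - 107/165 = -107/165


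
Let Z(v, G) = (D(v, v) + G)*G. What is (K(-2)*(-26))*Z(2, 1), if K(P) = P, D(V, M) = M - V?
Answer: 52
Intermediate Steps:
Z(v, G) = G² (Z(v, G) = ((v - v) + G)*G = (0 + G)*G = G*G = G²)
(K(-2)*(-26))*Z(2, 1) = -2*(-26)*1² = 52*1 = 52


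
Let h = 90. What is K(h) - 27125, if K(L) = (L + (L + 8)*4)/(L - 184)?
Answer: -1275116/47 ≈ -27130.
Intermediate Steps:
K(L) = (32 + 5*L)/(-184 + L) (K(L) = (L + (8 + L)*4)/(-184 + L) = (L + (32 + 4*L))/(-184 + L) = (32 + 5*L)/(-184 + L))
K(h) - 27125 = (32 + 5*90)/(-184 + 90) - 27125 = (32 + 450)/(-94) - 27125 = -1/94*482 - 27125 = -241/47 - 27125 = -1275116/47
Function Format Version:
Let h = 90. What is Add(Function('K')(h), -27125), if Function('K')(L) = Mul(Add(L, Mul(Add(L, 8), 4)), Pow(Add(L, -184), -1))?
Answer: Rational(-1275116, 47) ≈ -27130.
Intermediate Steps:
Function('K')(L) = Mul(Pow(Add(-184, L), -1), Add(32, Mul(5, L))) (Function('K')(L) = Mul(Add(L, Mul(Add(8, L), 4)), Pow(Add(-184, L), -1)) = Mul(Add(L, Add(32, Mul(4, L))), Pow(Add(-184, L), -1)) = Mul(Add(32, Mul(5, L)), Pow(Add(-184, L), -1)) = Mul(Pow(Add(-184, L), -1), Add(32, Mul(5, L))))
Add(Function('K')(h), -27125) = Add(Mul(Pow(Add(-184, 90), -1), Add(32, Mul(5, 90))), -27125) = Add(Mul(Pow(-94, -1), Add(32, 450)), -27125) = Add(Mul(Rational(-1, 94), 482), -27125) = Add(Rational(-241, 47), -27125) = Rational(-1275116, 47)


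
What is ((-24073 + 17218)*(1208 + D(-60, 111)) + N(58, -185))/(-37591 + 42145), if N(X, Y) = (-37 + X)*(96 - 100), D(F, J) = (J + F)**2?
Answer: -8703593/1518 ≈ -5733.6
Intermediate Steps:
D(F, J) = (F + J)**2
N(X, Y) = 148 - 4*X (N(X, Y) = (-37 + X)*(-4) = 148 - 4*X)
((-24073 + 17218)*(1208 + D(-60, 111)) + N(58, -185))/(-37591 + 42145) = ((-24073 + 17218)*(1208 + (-60 + 111)**2) + (148 - 4*58))/(-37591 + 42145) = (-6855*(1208 + 51**2) + (148 - 232))/4554 = (-6855*(1208 + 2601) - 84)*(1/4554) = (-6855*3809 - 84)*(1/4554) = (-26110695 - 84)*(1/4554) = -26110779*1/4554 = -8703593/1518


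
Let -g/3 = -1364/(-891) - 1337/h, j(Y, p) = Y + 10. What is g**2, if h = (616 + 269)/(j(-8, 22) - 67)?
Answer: 227150419609/2537649 ≈ 89512.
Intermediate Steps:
j(Y, p) = 10 + Y
h = -177/13 (h = (616 + 269)/((10 - 8) - 67) = 885/(2 - 67) = 885/(-65) = 885*(-1/65) = -177/13 ≈ -13.615)
g = -476603/1593 (g = -3*(-1364/(-891) - 1337/(-177/13)) = -3*(-1364*(-1/891) - 1337*(-13/177)) = -3*(124/81 + 17381/177) = -3*476603/4779 = -476603/1593 ≈ -299.19)
g**2 = (-476603/1593)**2 = 227150419609/2537649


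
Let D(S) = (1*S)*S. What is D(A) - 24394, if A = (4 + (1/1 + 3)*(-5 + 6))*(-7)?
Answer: -21258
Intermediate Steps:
A = -56 (A = (4 + (1 + 3)*1)*(-7) = (4 + 4*1)*(-7) = (4 + 4)*(-7) = 8*(-7) = -56)
D(S) = S² (D(S) = S*S = S²)
D(A) - 24394 = (-56)² - 24394 = 3136 - 24394 = -21258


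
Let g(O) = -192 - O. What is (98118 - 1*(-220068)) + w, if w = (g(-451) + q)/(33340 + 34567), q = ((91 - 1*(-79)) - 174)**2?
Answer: 21607056977/67907 ≈ 3.1819e+5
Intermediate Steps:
q = 16 (q = ((91 + 79) - 174)**2 = (170 - 174)**2 = (-4)**2 = 16)
w = 275/67907 (w = ((-192 - 1*(-451)) + 16)/(33340 + 34567) = ((-192 + 451) + 16)/67907 = (259 + 16)*(1/67907) = 275*(1/67907) = 275/67907 ≈ 0.0040497)
(98118 - 1*(-220068)) + w = (98118 - 1*(-220068)) + 275/67907 = (98118 + 220068) + 275/67907 = 318186 + 275/67907 = 21607056977/67907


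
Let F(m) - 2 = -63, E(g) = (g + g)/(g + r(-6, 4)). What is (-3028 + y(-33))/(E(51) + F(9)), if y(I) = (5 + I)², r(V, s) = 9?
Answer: 22440/593 ≈ 37.841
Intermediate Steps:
E(g) = 2*g/(9 + g) (E(g) = (g + g)/(g + 9) = (2*g)/(9 + g) = 2*g/(9 + g))
F(m) = -61 (F(m) = 2 - 63 = -61)
(-3028 + y(-33))/(E(51) + F(9)) = (-3028 + (5 - 33)²)/(2*51/(9 + 51) - 61) = (-3028 + (-28)²)/(2*51/60 - 61) = (-3028 + 784)/(2*51*(1/60) - 61) = -2244/(17/10 - 61) = -2244/(-593/10) = -2244*(-10/593) = 22440/593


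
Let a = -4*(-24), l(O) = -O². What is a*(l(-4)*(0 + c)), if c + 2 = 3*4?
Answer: -15360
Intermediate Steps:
c = 10 (c = -2 + 3*4 = -2 + 12 = 10)
a = 96
a*(l(-4)*(0 + c)) = 96*((-1*(-4)²)*(0 + 10)) = 96*(-1*16*10) = 96*(-16*10) = 96*(-160) = -15360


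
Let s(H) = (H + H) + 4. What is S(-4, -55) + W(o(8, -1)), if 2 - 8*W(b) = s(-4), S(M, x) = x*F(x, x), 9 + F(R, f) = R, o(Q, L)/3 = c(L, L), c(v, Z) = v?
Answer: 14083/4 ≈ 3520.8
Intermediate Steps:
o(Q, L) = 3*L
F(R, f) = -9 + R
S(M, x) = x*(-9 + x)
s(H) = 4 + 2*H (s(H) = 2*H + 4 = 4 + 2*H)
W(b) = 3/4 (W(b) = 1/4 - (4 + 2*(-4))/8 = 1/4 - (4 - 8)/8 = 1/4 - 1/8*(-4) = 1/4 + 1/2 = 3/4)
S(-4, -55) + W(o(8, -1)) = -55*(-9 - 55) + 3/4 = -55*(-64) + 3/4 = 3520 + 3/4 = 14083/4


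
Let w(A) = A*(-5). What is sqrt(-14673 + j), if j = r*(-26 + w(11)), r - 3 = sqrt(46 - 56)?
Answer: sqrt(-14916 - 81*I*sqrt(10)) ≈ 1.049 - 122.14*I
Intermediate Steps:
w(A) = -5*A
r = 3 + I*sqrt(10) (r = 3 + sqrt(46 - 56) = 3 + sqrt(-10) = 3 + I*sqrt(10) ≈ 3.0 + 3.1623*I)
j = -243 - 81*I*sqrt(10) (j = (3 + I*sqrt(10))*(-26 - 5*11) = (3 + I*sqrt(10))*(-26 - 55) = (3 + I*sqrt(10))*(-81) = -243 - 81*I*sqrt(10) ≈ -243.0 - 256.14*I)
sqrt(-14673 + j) = sqrt(-14673 + (-243 - 81*I*sqrt(10))) = sqrt(-14916 - 81*I*sqrt(10))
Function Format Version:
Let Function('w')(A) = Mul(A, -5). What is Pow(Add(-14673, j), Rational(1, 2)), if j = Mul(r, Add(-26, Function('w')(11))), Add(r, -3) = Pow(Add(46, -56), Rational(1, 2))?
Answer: Pow(Add(-14916, Mul(-81, I, Pow(10, Rational(1, 2)))), Rational(1, 2)) ≈ Add(1.049, Mul(-122.14, I))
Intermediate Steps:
Function('w')(A) = Mul(-5, A)
r = Add(3, Mul(I, Pow(10, Rational(1, 2)))) (r = Add(3, Pow(Add(46, -56), Rational(1, 2))) = Add(3, Pow(-10, Rational(1, 2))) = Add(3, Mul(I, Pow(10, Rational(1, 2)))) ≈ Add(3.0000, Mul(3.1623, I)))
j = Add(-243, Mul(-81, I, Pow(10, Rational(1, 2)))) (j = Mul(Add(3, Mul(I, Pow(10, Rational(1, 2)))), Add(-26, Mul(-5, 11))) = Mul(Add(3, Mul(I, Pow(10, Rational(1, 2)))), Add(-26, -55)) = Mul(Add(3, Mul(I, Pow(10, Rational(1, 2)))), -81) = Add(-243, Mul(-81, I, Pow(10, Rational(1, 2)))) ≈ Add(-243.00, Mul(-256.14, I)))
Pow(Add(-14673, j), Rational(1, 2)) = Pow(Add(-14673, Add(-243, Mul(-81, I, Pow(10, Rational(1, 2))))), Rational(1, 2)) = Pow(Add(-14916, Mul(-81, I, Pow(10, Rational(1, 2)))), Rational(1, 2))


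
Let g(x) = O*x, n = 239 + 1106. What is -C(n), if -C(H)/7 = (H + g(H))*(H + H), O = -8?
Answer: -177284450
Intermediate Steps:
n = 1345
g(x) = -8*x
C(H) = 98*H² (C(H) = -7*(H - 8*H)*(H + H) = -7*(-7*H)*2*H = -(-98)*H² = 98*H²)
-C(n) = -98*1345² = -98*1809025 = -1*177284450 = -177284450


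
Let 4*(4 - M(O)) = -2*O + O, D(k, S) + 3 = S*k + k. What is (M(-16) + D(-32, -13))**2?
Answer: 145161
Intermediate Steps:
D(k, S) = -3 + k + S*k (D(k, S) = -3 + (S*k + k) = -3 + (k + S*k) = -3 + k + S*k)
M(O) = 4 + O/4 (M(O) = 4 - (-2*O + O)/4 = 4 - (-1)*O/4 = 4 + O/4)
(M(-16) + D(-32, -13))**2 = ((4 + (1/4)*(-16)) + (-3 - 32 - 13*(-32)))**2 = ((4 - 4) + (-3 - 32 + 416))**2 = (0 + 381)**2 = 381**2 = 145161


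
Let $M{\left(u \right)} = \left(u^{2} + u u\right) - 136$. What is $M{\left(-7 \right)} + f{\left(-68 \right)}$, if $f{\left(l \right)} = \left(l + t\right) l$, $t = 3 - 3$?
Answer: $4586$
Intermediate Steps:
$t = 0$
$f{\left(l \right)} = l^{2}$ ($f{\left(l \right)} = \left(l + 0\right) l = l l = l^{2}$)
$M{\left(u \right)} = -136 + 2 u^{2}$ ($M{\left(u \right)} = \left(u^{2} + u^{2}\right) - 136 = 2 u^{2} - 136 = -136 + 2 u^{2}$)
$M{\left(-7 \right)} + f{\left(-68 \right)} = \left(-136 + 2 \left(-7\right)^{2}\right) + \left(-68\right)^{2} = \left(-136 + 2 \cdot 49\right) + 4624 = \left(-136 + 98\right) + 4624 = -38 + 4624 = 4586$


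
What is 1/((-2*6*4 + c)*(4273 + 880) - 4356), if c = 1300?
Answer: 1/6447200 ≈ 1.5511e-7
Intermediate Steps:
1/((-2*6*4 + c)*(4273 + 880) - 4356) = 1/((-2*6*4 + 1300)*(4273 + 880) - 4356) = 1/((-12*4 + 1300)*5153 - 4356) = 1/((-48 + 1300)*5153 - 4356) = 1/(1252*5153 - 4356) = 1/(6451556 - 4356) = 1/6447200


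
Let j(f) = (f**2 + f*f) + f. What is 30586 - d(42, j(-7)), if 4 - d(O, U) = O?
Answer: 30624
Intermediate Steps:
j(f) = f + 2*f**2 (j(f) = (f**2 + f**2) + f = 2*f**2 + f = f + 2*f**2)
d(O, U) = 4 - O
30586 - d(42, j(-7)) = 30586 - (4 - 1*42) = 30586 - (4 - 42) = 30586 - 1*(-38) = 30586 + 38 = 30624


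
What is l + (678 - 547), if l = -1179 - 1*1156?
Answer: -2204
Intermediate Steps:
l = -2335 (l = -1179 - 1156 = -2335)
l + (678 - 547) = -2335 + (678 - 547) = -2335 + 131 = -2204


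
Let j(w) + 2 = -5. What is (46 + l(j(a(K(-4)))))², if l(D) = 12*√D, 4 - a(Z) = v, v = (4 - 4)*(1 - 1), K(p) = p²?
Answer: 1108 + 1104*I*√7 ≈ 1108.0 + 2920.9*I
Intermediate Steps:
v = 0 (v = 0*0 = 0)
a(Z) = 4 (a(Z) = 4 - 1*0 = 4 + 0 = 4)
j(w) = -7 (j(w) = -2 - 5 = -7)
(46 + l(j(a(K(-4)))))² = (46 + 12*√(-7))² = (46 + 12*(I*√7))² = (46 + 12*I*√7)²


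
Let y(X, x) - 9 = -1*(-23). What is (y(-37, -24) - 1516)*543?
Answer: -805812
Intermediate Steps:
y(X, x) = 32 (y(X, x) = 9 - 1*(-23) = 9 + 23 = 32)
(y(-37, -24) - 1516)*543 = (32 - 1516)*543 = -1484*543 = -805812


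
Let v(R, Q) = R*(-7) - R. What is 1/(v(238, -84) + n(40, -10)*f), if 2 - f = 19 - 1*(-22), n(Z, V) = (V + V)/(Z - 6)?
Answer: -17/31978 ≈ -0.00053162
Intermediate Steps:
n(Z, V) = 2*V/(-6 + Z) (n(Z, V) = (2*V)/(-6 + Z) = 2*V/(-6 + Z))
f = -39 (f = 2 - (19 - 1*(-22)) = 2 - (19 + 22) = 2 - 1*41 = 2 - 41 = -39)
v(R, Q) = -8*R (v(R, Q) = -7*R - R = -8*R)
1/(v(238, -84) + n(40, -10)*f) = 1/(-8*238 + (2*(-10)/(-6 + 40))*(-39)) = 1/(-1904 + (2*(-10)/34)*(-39)) = 1/(-1904 + (2*(-10)*(1/34))*(-39)) = 1/(-1904 - 10/17*(-39)) = 1/(-1904 + 390/17) = 1/(-31978/17) = -17/31978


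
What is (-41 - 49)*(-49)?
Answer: 4410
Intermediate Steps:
(-41 - 49)*(-49) = -90*(-49) = 4410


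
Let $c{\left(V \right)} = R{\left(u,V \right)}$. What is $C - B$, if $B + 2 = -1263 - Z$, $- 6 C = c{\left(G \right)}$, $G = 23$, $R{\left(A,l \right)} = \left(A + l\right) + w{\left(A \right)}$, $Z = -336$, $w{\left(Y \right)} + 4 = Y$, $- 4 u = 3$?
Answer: $\frac{11113}{12} \approx 926.08$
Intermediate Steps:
$u = - \frac{3}{4}$ ($u = \left(- \frac{1}{4}\right) 3 = - \frac{3}{4} \approx -0.75$)
$w{\left(Y \right)} = -4 + Y$
$R{\left(A,l \right)} = -4 + l + 2 A$ ($R{\left(A,l \right)} = \left(A + l\right) + \left(-4 + A\right) = -4 + l + 2 A$)
$c{\left(V \right)} = - \frac{11}{2} + V$ ($c{\left(V \right)} = -4 + V + 2 \left(- \frac{3}{4}\right) = -4 + V - \frac{3}{2} = - \frac{11}{2} + V$)
$C = - \frac{35}{12}$ ($C = - \frac{- \frac{11}{2} + 23}{6} = \left(- \frac{1}{6}\right) \frac{35}{2} = - \frac{35}{12} \approx -2.9167$)
$B = -929$ ($B = -2 - 927 = -929$)
$C - B = - \frac{35}{12} - -929 = - \frac{35}{12} + 929 = \frac{11113}{12}$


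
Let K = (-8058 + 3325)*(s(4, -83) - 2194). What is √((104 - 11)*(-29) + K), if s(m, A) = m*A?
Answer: √11952861 ≈ 3457.3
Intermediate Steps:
s(m, A) = A*m
K = 11955558 (K = (-8058 + 3325)*(-83*4 - 2194) = -4733*(-332 - 2194) = -4733*(-2526) = 11955558)
√((104 - 11)*(-29) + K) = √((104 - 11)*(-29) + 11955558) = √(93*(-29) + 11955558) = √(-2697 + 11955558) = √11952861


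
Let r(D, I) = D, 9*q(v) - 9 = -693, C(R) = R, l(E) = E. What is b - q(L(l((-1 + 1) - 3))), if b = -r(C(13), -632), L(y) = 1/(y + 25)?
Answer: 63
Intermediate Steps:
L(y) = 1/(25 + y)
q(v) = -76 (q(v) = 1 + (1/9)*(-693) = 1 - 77 = -76)
b = -13 (b = -1*13 = -13)
b - q(L(l((-1 + 1) - 3))) = -13 - 1*(-76) = -13 + 76 = 63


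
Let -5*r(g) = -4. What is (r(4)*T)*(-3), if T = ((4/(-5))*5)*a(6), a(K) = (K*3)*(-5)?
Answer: -864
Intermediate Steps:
r(g) = 4/5 (r(g) = -1/5*(-4) = 4/5)
a(K) = -15*K (a(K) = (3*K)*(-5) = -15*K)
T = 360 (T = ((4/(-5))*5)*(-15*6) = ((4*(-1/5))*5)*(-90) = -4/5*5*(-90) = -4*(-90) = 360)
(r(4)*T)*(-3) = ((4/5)*360)*(-3) = 288*(-3) = -864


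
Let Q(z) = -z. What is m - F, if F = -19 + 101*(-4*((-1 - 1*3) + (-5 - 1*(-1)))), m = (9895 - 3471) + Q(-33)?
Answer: 3244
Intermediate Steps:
m = 6457 (m = (9895 - 3471) - 1*(-33) = 6424 + 33 = 6457)
F = 3213 (F = -19 + 101*(-4*((-1 - 3) + (-5 + 1))) = -19 + 101*(-4*(-4 - 4)) = -19 + 101*(-4*(-8)) = -19 + 101*32 = -19 + 3232 = 3213)
m - F = 6457 - 1*3213 = 6457 - 3213 = 3244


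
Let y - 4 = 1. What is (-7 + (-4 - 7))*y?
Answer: -90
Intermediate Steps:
y = 5 (y = 4 + 1 = 5)
(-7 + (-4 - 7))*y = (-7 + (-4 - 7))*5 = (-7 - 11)*5 = -18*5 = -90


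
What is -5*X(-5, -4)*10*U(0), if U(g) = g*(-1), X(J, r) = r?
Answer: 0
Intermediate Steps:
U(g) = -g
-5*X(-5, -4)*10*U(0) = -5*(-4*10)*(-1*0) = -(-200)*0 = -5*0 = 0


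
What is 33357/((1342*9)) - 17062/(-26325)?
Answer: 120466429/35328150 ≈ 3.4099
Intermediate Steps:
33357/((1342*9)) - 17062/(-26325) = 33357/12078 - 17062*(-1/26325) = 33357*(1/12078) + 17062/26325 = 11119/4026 + 17062/26325 = 120466429/35328150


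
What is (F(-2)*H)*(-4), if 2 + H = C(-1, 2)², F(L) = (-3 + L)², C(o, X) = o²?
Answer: 100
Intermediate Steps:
H = -1 (H = -2 + ((-1)²)² = -2 + 1² = -2 + 1 = -1)
(F(-2)*H)*(-4) = ((-3 - 2)²*(-1))*(-4) = ((-5)²*(-1))*(-4) = (25*(-1))*(-4) = -25*(-4) = 100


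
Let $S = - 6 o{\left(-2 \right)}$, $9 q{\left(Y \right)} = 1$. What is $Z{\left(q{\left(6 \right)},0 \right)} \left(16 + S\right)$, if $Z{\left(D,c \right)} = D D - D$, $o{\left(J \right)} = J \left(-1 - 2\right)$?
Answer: $\frac{160}{81} \approx 1.9753$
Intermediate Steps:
$q{\left(Y \right)} = \frac{1}{9}$ ($q{\left(Y \right)} = \frac{1}{9} \cdot 1 = \frac{1}{9}$)
$o{\left(J \right)} = - 3 J$ ($o{\left(J \right)} = J \left(-3\right) = - 3 J$)
$Z{\left(D,c \right)} = D^{2} - D$
$S = -36$ ($S = - 6 \left(\left(-3\right) \left(-2\right)\right) = \left(-6\right) 6 = -36$)
$Z{\left(q{\left(6 \right)},0 \right)} \left(16 + S\right) = \frac{-1 + \frac{1}{9}}{9} \left(16 - 36\right) = \frac{1}{9} \left(- \frac{8}{9}\right) \left(-20\right) = \left(- \frac{8}{81}\right) \left(-20\right) = \frac{160}{81}$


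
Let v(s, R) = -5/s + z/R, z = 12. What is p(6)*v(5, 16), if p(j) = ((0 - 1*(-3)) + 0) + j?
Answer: -9/4 ≈ -2.2500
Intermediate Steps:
v(s, R) = -5/s + 12/R
p(j) = 3 + j (p(j) = ((0 + 3) + 0) + j = (3 + 0) + j = 3 + j)
p(6)*v(5, 16) = (3 + 6)*(-5/5 + 12/16) = 9*(-5*1/5 + 12*(1/16)) = 9*(-1 + 3/4) = 9*(-1/4) = -9/4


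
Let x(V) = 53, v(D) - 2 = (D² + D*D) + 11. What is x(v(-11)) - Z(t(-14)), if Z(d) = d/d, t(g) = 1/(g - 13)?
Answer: 52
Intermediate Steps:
v(D) = 13 + 2*D² (v(D) = 2 + ((D² + D*D) + 11) = 2 + ((D² + D²) + 11) = 2 + (2*D² + 11) = 2 + (11 + 2*D²) = 13 + 2*D²)
t(g) = 1/(-13 + g)
Z(d) = 1
x(v(-11)) - Z(t(-14)) = 53 - 1*1 = 53 - 1 = 52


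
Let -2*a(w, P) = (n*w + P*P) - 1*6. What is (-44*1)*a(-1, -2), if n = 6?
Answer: -176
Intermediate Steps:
a(w, P) = 3 - 3*w - P²/2 (a(w, P) = -((6*w + P*P) - 1*6)/2 = -((6*w + P²) - 6)/2 = -((P² + 6*w) - 6)/2 = -(-6 + P² + 6*w)/2 = 3 - 3*w - P²/2)
(-44*1)*a(-1, -2) = (-44*1)*(3 - 3*(-1) - ½*(-2)²) = -44*(3 + 3 - ½*4) = -44*(3 + 3 - 2) = -44*4 = -176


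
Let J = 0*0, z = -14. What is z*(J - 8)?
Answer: 112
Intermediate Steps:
J = 0
z*(J - 8) = -14*(0 - 8) = -14*(-8) = 112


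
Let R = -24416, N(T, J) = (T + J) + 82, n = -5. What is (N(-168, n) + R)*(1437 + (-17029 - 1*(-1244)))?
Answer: 351626436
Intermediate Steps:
N(T, J) = 82 + J + T (N(T, J) = (J + T) + 82 = 82 + J + T)
(N(-168, n) + R)*(1437 + (-17029 - 1*(-1244))) = ((82 - 5 - 168) - 24416)*(1437 + (-17029 - 1*(-1244))) = (-91 - 24416)*(1437 + (-17029 + 1244)) = -24507*(1437 - 15785) = -24507*(-14348) = 351626436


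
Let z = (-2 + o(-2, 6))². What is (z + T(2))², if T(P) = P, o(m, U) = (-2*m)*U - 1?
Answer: 196249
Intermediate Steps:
o(m, U) = -1 - 2*U*m (o(m, U) = -2*U*m - 1 = -1 - 2*U*m)
z = 441 (z = (-2 + (-1 - 2*6*(-2)))² = (-2 + (-1 + 24))² = (-2 + 23)² = 21² = 441)
(z + T(2))² = (441 + 2)² = 443² = 196249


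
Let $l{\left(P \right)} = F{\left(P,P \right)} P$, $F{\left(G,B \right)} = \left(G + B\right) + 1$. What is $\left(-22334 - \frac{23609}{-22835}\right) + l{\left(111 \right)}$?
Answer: $\frac{55261474}{22835} \approx 2420.0$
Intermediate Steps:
$F{\left(G,B \right)} = 1 + B + G$ ($F{\left(G,B \right)} = \left(B + G\right) + 1 = 1 + B + G$)
$l{\left(P \right)} = P \left(1 + 2 P\right)$ ($l{\left(P \right)} = \left(1 + P + P\right) P = \left(1 + 2 P\right) P = P \left(1 + 2 P\right)$)
$\left(-22334 - \frac{23609}{-22835}\right) + l{\left(111 \right)} = \left(-22334 - \frac{23609}{-22835}\right) + 111 \left(1 + 2 \cdot 111\right) = \left(-22334 - - \frac{23609}{22835}\right) + 111 \left(1 + 222\right) = \left(-22334 + \frac{23609}{22835}\right) + 111 \cdot 223 = - \frac{509973281}{22835} + 24753 = \frac{55261474}{22835}$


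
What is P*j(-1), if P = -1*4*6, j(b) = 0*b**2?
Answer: 0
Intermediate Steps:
j(b) = 0
P = -24 (P = -4*6 = -24)
P*j(-1) = -24*0 = 0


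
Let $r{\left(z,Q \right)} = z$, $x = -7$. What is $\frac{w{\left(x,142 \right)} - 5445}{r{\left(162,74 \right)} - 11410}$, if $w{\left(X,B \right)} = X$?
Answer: $\frac{1363}{2812} \approx 0.48471$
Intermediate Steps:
$\frac{w{\left(x,142 \right)} - 5445}{r{\left(162,74 \right)} - 11410} = \frac{-7 - 5445}{162 - 11410} = - \frac{5452}{-11248} = \left(-5452\right) \left(- \frac{1}{11248}\right) = \frac{1363}{2812}$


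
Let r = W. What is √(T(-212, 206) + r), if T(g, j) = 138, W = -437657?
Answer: I*√437519 ≈ 661.45*I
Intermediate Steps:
r = -437657
√(T(-212, 206) + r) = √(138 - 437657) = √(-437519) = I*√437519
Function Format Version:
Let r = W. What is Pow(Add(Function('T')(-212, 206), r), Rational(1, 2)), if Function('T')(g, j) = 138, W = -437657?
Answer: Mul(I, Pow(437519, Rational(1, 2))) ≈ Mul(661.45, I)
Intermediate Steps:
r = -437657
Pow(Add(Function('T')(-212, 206), r), Rational(1, 2)) = Pow(Add(138, -437657), Rational(1, 2)) = Pow(-437519, Rational(1, 2)) = Mul(I, Pow(437519, Rational(1, 2)))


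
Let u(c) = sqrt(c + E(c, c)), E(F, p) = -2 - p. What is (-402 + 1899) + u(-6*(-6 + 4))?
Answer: 1497 + I*sqrt(2) ≈ 1497.0 + 1.4142*I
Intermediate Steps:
u(c) = I*sqrt(2) (u(c) = sqrt(c + (-2 - c)) = sqrt(-2) = I*sqrt(2))
(-402 + 1899) + u(-6*(-6 + 4)) = (-402 + 1899) + I*sqrt(2) = 1497 + I*sqrt(2)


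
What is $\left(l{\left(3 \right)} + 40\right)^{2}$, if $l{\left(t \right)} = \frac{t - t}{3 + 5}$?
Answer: $1600$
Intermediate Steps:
$l{\left(t \right)} = 0$ ($l{\left(t \right)} = \frac{1}{8} \cdot 0 = 0$)
$\left(l{\left(3 \right)} + 40\right)^{2} = \left(0 + 40\right)^{2} = 40^{2} = 1600$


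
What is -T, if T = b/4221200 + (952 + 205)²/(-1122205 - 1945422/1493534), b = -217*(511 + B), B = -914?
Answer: 2073236936078193977/1768739013606427600 ≈ 1.1722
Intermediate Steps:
b = 87451 (b = -217*(511 - 914) = -217*(-403) = 87451)
T = -2073236936078193977/1768739013606427600 (T = 87451/4221200 + (952 + 205)²/(-1122205 - 1945422/1493534) = 87451*(1/4221200) + 1157²/(-1122205 - 1945422/1493534) = 87451/4221200 + 1338649/(-1122205 - 1*972711/746767) = 87451/4221200 + 1338649/(-1122205 - 972711/746767) = 87451/4221200 + 1338649/(-838026633946/746767) = 87451/4221200 + 1338649*(-746767/838026633946) = 87451/4221200 - 999658897783/838026633946 = -2073236936078193977/1768739013606427600 ≈ -1.1722)
-T = -1*(-2073236936078193977/1768739013606427600) = 2073236936078193977/1768739013606427600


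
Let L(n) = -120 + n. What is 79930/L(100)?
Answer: -7993/2 ≈ -3996.5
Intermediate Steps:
79930/L(100) = 79930/(-120 + 100) = 79930/(-20) = 79930*(-1/20) = -7993/2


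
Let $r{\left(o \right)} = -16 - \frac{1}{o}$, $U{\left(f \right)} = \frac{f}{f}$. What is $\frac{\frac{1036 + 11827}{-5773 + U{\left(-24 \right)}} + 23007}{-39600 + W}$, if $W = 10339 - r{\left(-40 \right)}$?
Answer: $- \frac{1327835410}{1688022843} \approx -0.78662$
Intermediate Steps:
$U{\left(f \right)} = 1$
$W = \frac{414199}{40}$ ($W = 10339 - \left(-16 - \frac{1}{-40}\right) = 10339 - \left(-16 - - \frac{1}{40}\right) = 10339 - \left(-16 + \frac{1}{40}\right) = 10339 - - \frac{639}{40} = 10339 + \frac{639}{40} = \frac{414199}{40} \approx 10355.0$)
$\frac{\frac{1036 + 11827}{-5773 + U{\left(-24 \right)}} + 23007}{-39600 + W} = \frac{\frac{1036 + 11827}{-5773 + 1} + 23007}{-39600 + \frac{414199}{40}} = \frac{\frac{12863}{-5772} + 23007}{- \frac{1169801}{40}} = \left(12863 \left(- \frac{1}{5772}\right) + 23007\right) \left(- \frac{40}{1169801}\right) = \left(- \frac{12863}{5772} + 23007\right) \left(- \frac{40}{1169801}\right) = \frac{132783541}{5772} \left(- \frac{40}{1169801}\right) = - \frac{1327835410}{1688022843}$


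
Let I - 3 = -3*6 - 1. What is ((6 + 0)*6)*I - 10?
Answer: -586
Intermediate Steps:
I = -16 (I = 3 + (-3*6 - 1) = 3 + (-18 - 1) = 3 - 19 = -16)
((6 + 0)*6)*I - 10 = ((6 + 0)*6)*(-16) - 10 = (6*6)*(-16) - 10 = 36*(-16) - 10 = -576 - 10 = -586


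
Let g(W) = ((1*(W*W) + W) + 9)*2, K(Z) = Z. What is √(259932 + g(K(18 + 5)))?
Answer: 3*√29006 ≈ 510.93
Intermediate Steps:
g(W) = 18 + 2*W + 2*W² (g(W) = ((1*W² + W) + 9)*2 = ((W² + W) + 9)*2 = ((W + W²) + 9)*2 = (9 + W + W²)*2 = 18 + 2*W + 2*W²)
√(259932 + g(K(18 + 5))) = √(259932 + (18 + 2*(18 + 5) + 2*(18 + 5)²)) = √(259932 + (18 + 2*23 + 2*23²)) = √(259932 + (18 + 46 + 2*529)) = √(259932 + (18 + 46 + 1058)) = √(259932 + 1122) = √261054 = 3*√29006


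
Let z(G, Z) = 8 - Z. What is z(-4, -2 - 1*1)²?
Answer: 121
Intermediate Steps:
z(-4, -2 - 1*1)² = (8 - (-2 - 1*1))² = (8 - (-2 - 1))² = (8 - 1*(-3))² = (8 + 3)² = 11² = 121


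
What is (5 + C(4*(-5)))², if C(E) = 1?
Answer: 36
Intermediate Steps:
(5 + C(4*(-5)))² = (5 + 1)² = 6² = 36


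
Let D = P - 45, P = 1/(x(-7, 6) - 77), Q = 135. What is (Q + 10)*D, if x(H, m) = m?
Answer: -463420/71 ≈ -6527.0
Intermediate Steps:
P = -1/71 (P = 1/(6 - 77) = 1/(-71) = -1/71 ≈ -0.014085)
D = -3196/71 (D = -1/71 - 45 = -3196/71 ≈ -45.014)
(Q + 10)*D = (135 + 10)*(-3196/71) = 145*(-3196/71) = -463420/71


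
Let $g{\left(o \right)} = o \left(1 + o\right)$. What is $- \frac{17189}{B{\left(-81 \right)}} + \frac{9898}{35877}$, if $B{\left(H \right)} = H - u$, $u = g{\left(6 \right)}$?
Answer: $\frac{205969069}{1470957} \approx 140.02$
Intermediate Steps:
$u = 42$ ($u = 6 \left(1 + 6\right) = 6 \cdot 7 = 42$)
$B{\left(H \right)} = -42 + H$ ($B{\left(H \right)} = H - 42 = -42 + H$)
$- \frac{17189}{B{\left(-81 \right)}} + \frac{9898}{35877} = - \frac{17189}{-42 - 81} + \frac{9898}{35877} = - \frac{17189}{-123} + 9898 \cdot \frac{1}{35877} = \left(-17189\right) \left(- \frac{1}{123}\right) + \frac{9898}{35877} = \frac{17189}{123} + \frac{9898}{35877} = \frac{205969069}{1470957}$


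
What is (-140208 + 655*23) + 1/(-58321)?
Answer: -7298464904/58321 ≈ -1.2514e+5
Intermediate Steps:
(-140208 + 655*23) + 1/(-58321) = (-140208 + 15065) - 1/58321 = -125143 - 1/58321 = -7298464904/58321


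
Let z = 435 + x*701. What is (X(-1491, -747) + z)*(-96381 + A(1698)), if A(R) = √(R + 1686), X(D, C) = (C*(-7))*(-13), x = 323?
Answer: -15313109661 + 953286*√94 ≈ -1.5304e+10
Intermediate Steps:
X(D, C) = 91*C (X(D, C) = -7*C*(-13) = 91*C)
A(R) = √(1686 + R)
z = 226858 (z = 435 + 323*701 = 435 + 226423 = 226858)
(X(-1491, -747) + z)*(-96381 + A(1698)) = (91*(-747) + 226858)*(-96381 + √(1686 + 1698)) = (-67977 + 226858)*(-96381 + √3384) = 158881*(-96381 + 6*√94) = -15313109661 + 953286*√94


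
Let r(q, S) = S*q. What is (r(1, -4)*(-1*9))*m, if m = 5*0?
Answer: 0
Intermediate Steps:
m = 0
(r(1, -4)*(-1*9))*m = ((-4*1)*(-1*9))*0 = -4*(-9)*0 = 36*0 = 0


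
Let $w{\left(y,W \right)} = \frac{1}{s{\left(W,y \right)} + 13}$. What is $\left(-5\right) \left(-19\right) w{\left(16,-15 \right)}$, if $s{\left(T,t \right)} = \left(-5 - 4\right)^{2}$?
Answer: $\frac{95}{94} \approx 1.0106$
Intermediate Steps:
$s{\left(T,t \right)} = 81$ ($s{\left(T,t \right)} = \left(-9\right)^{2} = 81$)
$w{\left(y,W \right)} = \frac{1}{94}$ ($w{\left(y,W \right)} = \frac{1}{81 + 13} = \frac{1}{94}$)
$\left(-5\right) \left(-19\right) w{\left(16,-15 \right)} = \left(-5\right) \left(-19\right) \frac{1}{94} = 95 \cdot \frac{1}{94} = \frac{95}{94}$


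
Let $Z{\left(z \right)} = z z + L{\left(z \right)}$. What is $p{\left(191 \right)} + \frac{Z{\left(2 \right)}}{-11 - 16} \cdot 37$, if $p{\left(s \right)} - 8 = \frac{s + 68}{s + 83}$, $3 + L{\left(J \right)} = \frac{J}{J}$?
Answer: $\frac{45901}{7398} \approx 6.2045$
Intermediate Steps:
$L{\left(J \right)} = -2$ ($L{\left(J \right)} = -3 + \frac{J}{J} = -3 + 1 = -2$)
$Z{\left(z \right)} = -2 + z^{2}$ ($Z{\left(z \right)} = z z - 2 = z^{2} - 2 = -2 + z^{2}$)
$p{\left(s \right)} = 8 + \frac{68 + s}{83 + s}$ ($p{\left(s \right)} = 8 + \frac{s + 68}{s + 83} = 8 + \frac{68 + s}{83 + s}$)
$p{\left(191 \right)} + \frac{Z{\left(2 \right)}}{-11 - 16} \cdot 37 = \frac{3 \left(244 + 3 \cdot 191\right)}{83 + 191} + \frac{-2 + 2^{2}}{-11 - 16} \cdot 37 = \frac{3 \left(244 + 573\right)}{274} + \frac{-2 + 4}{-27} \cdot 37 = 3 \cdot \frac{1}{274} \cdot 817 + \left(- \frac{1}{27}\right) 2 \cdot 37 = \frac{2451}{274} - \frac{74}{27} = \frac{45901}{7398}$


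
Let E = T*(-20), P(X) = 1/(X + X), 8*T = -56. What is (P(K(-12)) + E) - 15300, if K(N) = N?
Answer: -363841/24 ≈ -15160.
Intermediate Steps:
T = -7 (T = (1/8)*(-56) = -7)
P(X) = 1/(2*X)
E = 140 (E = -7*(-20) = 140)
(P(K(-12)) + E) - 15300 = ((1/2)/(-12) + 140) - 15300 = ((1/2)*(-1/12) + 140) - 15300 = (-1/24 + 140) - 15300 = 3359/24 - 15300 = -363841/24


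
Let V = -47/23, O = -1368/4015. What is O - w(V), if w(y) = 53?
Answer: -214163/4015 ≈ -53.341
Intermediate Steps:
O = -1368/4015 (O = -1368*1/4015 = -1368/4015 ≈ -0.34072)
V = -47/23 (V = -47*1/23 = -47/23 ≈ -2.0435)
O - w(V) = -1368/4015 - 1*53 = -1368/4015 - 53 = -214163/4015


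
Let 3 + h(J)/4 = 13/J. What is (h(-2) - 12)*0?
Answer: 0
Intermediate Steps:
h(J) = -12 + 52/J (h(J) = -12 + 4*(13/J) = -12 + 52/J)
(h(-2) - 12)*0 = ((-12 + 52/(-2)) - 12)*0 = ((-12 + 52*(-½)) - 12)*0 = ((-12 - 26) - 12)*0 = (-38 - 12)*0 = -50*0 = 0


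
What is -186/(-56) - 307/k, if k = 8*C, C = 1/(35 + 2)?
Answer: -79327/56 ≈ -1416.6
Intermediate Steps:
C = 1/37 ≈ 0.027027
k = 8/37 (k = 8*(1/37) = 8/37 ≈ 0.21622)
-186/(-56) - 307/k = -186/(-56) - 307/8/37 = -186*(-1/56) - 307*37/8 = 93/28 - 11359/8 = -79327/56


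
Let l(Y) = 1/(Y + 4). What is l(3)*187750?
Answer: 187750/7 ≈ 26821.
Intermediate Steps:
l(Y) = 1/(4 + Y)
l(3)*187750 = 187750/(4 + 3) = 187750/7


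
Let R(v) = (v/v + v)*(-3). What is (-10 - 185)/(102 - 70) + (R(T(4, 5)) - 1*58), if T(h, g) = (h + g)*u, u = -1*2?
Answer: -419/32 ≈ -13.094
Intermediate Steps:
u = -2
T(h, g) = -2*g - 2*h (T(h, g) = (h + g)*(-2) = (g + h)*(-2) = -2*g - 2*h)
R(v) = -3 - 3*v (R(v) = (1 + v)*(-3) = -3 - 3*v)
(-10 - 185)/(102 - 70) + (R(T(4, 5)) - 1*58) = (-10 - 185)/(102 - 70) + ((-3 - 3*(-2*5 - 2*4)) - 1*58) = -195/32 + ((-3 - 3*(-10 - 8)) - 58) = -195*1/32 + ((-3 - 3*(-18)) - 58) = -195/32 + ((-3 + 54) - 58) = -195/32 + (51 - 58) = -195/32 - 7 = -419/32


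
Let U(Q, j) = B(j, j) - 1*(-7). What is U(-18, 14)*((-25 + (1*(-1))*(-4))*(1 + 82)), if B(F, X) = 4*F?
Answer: -109809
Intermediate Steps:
U(Q, j) = 7 + 4*j (U(Q, j) = 4*j - 1*(-7) = 4*j + 7 = 7 + 4*j)
U(-18, 14)*((-25 + (1*(-1))*(-4))*(1 + 82)) = (7 + 4*14)*((-25 + (1*(-1))*(-4))*(1 + 82)) = (7 + 56)*((-25 - 1*(-4))*83) = 63*((-25 + 4)*83) = 63*(-21*83) = 63*(-1743) = -109809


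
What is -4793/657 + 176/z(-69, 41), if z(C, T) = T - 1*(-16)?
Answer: -52523/12483 ≈ -4.2076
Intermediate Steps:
z(C, T) = 16 + T (z(C, T) = T + 16 = 16 + T)
-4793/657 + 176/z(-69, 41) = -4793/657 + 176/(16 + 41) = -4793*1/657 + 176/57 = -4793/657 + 176*(1/57) = -4793/657 + 176/57 = -52523/12483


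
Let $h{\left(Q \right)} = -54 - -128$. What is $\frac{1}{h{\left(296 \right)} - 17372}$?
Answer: $- \frac{1}{17298} \approx -5.781 \cdot 10^{-5}$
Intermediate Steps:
$h{\left(Q \right)} = 74$ ($h{\left(Q \right)} = -54 + 128 = 74$)
$\frac{1}{h{\left(296 \right)} - 17372} = \frac{1}{74 - 17372} = \frac{1}{-17298} = - \frac{1}{17298}$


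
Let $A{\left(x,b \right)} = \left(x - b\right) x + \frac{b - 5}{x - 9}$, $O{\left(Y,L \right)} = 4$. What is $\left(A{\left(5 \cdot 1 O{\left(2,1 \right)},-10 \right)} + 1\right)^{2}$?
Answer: $\frac{43507216}{121} \approx 3.5956 \cdot 10^{5}$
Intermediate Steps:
$A{\left(x,b \right)} = x \left(x - b\right) + \frac{-5 + b}{-9 + x}$
$\left(A{\left(5 \cdot 1 O{\left(2,1 \right)},-10 \right)} + 1\right)^{2} = \left(\frac{-5 - 10 + \left(5 \cdot 1 \cdot 4\right)^{3} - 9 \left(5 \cdot 1 \cdot 4\right)^{2} - - 10 \left(5 \cdot 1 \cdot 4\right)^{2} + 9 \left(-10\right) 5 \cdot 1 \cdot 4}{-9 + 5 \cdot 1 \cdot 4} + 1\right)^{2} = \left(\frac{-5 - 10 + \left(5 \cdot 4\right)^{3} - 9 \left(5 \cdot 4\right)^{2} - - 10 \left(5 \cdot 4\right)^{2} + 9 \left(-10\right) 5 \cdot 4}{-9 + 5 \cdot 4} + 1\right)^{2} = \left(\frac{-5 - 10 + 20^{3} - 9 \cdot 20^{2} - - 10 \cdot 20^{2} + 9 \left(-10\right) 20}{-9 + 20} + 1\right)^{2} = \left(\frac{-5 - 10 + 8000 - 3600 - \left(-10\right) 400 - 1800}{11} + 1\right)^{2} = \left(\frac{-5 - 10 + 8000 - 3600 + 4000 - 1800}{11} + 1\right)^{2} = \left(\frac{1}{11} \cdot 6585 + 1\right)^{2} = \left(\frac{6585}{11} + 1\right)^{2} = \left(\frac{6596}{11}\right)^{2} = \frac{43507216}{121}$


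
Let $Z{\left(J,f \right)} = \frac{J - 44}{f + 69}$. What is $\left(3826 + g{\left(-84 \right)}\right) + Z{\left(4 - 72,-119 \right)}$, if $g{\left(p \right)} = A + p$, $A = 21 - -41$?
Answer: $\frac{95156}{25} \approx 3806.2$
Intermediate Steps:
$A = 62$ ($A = 21 + 41 = 62$)
$g{\left(p \right)} = 62 + p$
$Z{\left(J,f \right)} = \frac{-44 + J}{69 + f}$
$\left(3826 + g{\left(-84 \right)}\right) + Z{\left(4 - 72,-119 \right)} = \left(3826 + \left(62 - 84\right)\right) + \frac{-44 + \left(4 - 72\right)}{69 - 119} = \left(3826 - 22\right) + \frac{-44 - 68}{-50} = 3804 - - \frac{56}{25} = 3804 + \frac{56}{25} = \frac{95156}{25}$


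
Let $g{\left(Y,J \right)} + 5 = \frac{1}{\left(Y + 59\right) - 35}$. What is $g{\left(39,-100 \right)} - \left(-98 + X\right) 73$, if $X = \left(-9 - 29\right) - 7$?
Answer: $\frac{657343}{63} \approx 10434.0$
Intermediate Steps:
$g{\left(Y,J \right)} = -5 + \frac{1}{24 + Y}$ ($g{\left(Y,J \right)} = -5 + \frac{1}{\left(Y + 59\right) - 35} = -5 + \frac{1}{\left(59 + Y\right) - 35} = -5 + \frac{1}{24 + Y}$)
$X = -45$ ($X = -38 - 7 = -45$)
$g{\left(39,-100 \right)} - \left(-98 + X\right) 73 = \frac{-119 - 195}{24 + 39} - \left(-98 - 45\right) 73 = \frac{-119 - 195}{63} - \left(-143\right) 73 = \frac{1}{63} \left(-314\right) - -10439 = - \frac{314}{63} + 10439 = \frac{657343}{63}$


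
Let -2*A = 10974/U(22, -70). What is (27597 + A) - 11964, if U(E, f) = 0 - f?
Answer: 1088823/70 ≈ 15555.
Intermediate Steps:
U(E, f) = -f
A = -5487/70 (A = -5487/((-1*(-70))) = -5487/70 ≈ -78.386)
(27597 + A) - 11964 = (27597 - 5487/70) - 11964 = 1926303/70 - 11964 = 1088823/70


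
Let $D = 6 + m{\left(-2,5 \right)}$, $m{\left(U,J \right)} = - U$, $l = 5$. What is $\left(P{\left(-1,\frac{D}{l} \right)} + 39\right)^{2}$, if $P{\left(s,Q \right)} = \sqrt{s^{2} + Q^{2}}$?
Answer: $\frac{\left(195 + \sqrt{89}\right)^{2}}{25} \approx 1671.7$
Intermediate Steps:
$D = 8$ ($D = 6 - -2 = 6 + 2 = 8$)
$P{\left(s,Q \right)} = \sqrt{Q^{2} + s^{2}}$
$\left(P{\left(-1,\frac{D}{l} \right)} + 39\right)^{2} = \left(\sqrt{\left(\frac{8}{5}\right)^{2} + \left(-1\right)^{2}} + 39\right)^{2} = \left(\sqrt{\left(8 \cdot \frac{1}{5}\right)^{2} + 1} + 39\right)^{2} = \left(\sqrt{\left(\frac{8}{5}\right)^{2} + 1} + 39\right)^{2} = \left(\sqrt{\frac{64}{25} + 1} + 39\right)^{2} = \left(\sqrt{\frac{89}{25}} + 39\right)^{2} = \left(\frac{\sqrt{89}}{5} + 39\right)^{2} = \left(39 + \frac{\sqrt{89}}{5}\right)^{2}$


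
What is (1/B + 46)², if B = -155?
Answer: 50822641/24025 ≈ 2115.4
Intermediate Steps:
(1/B + 46)² = (1/(-155) + 46)² = (-1/155 + 46)² = (7129/155)² = 50822641/24025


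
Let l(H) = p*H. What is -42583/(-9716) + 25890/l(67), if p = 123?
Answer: 200824581/26689852 ≈ 7.5244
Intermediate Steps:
l(H) = 123*H
-42583/(-9716) + 25890/l(67) = -42583/(-9716) + 25890/((123*67)) = -42583*(-1/9716) + 25890/8241 = 42583/9716 + 25890*(1/8241) = 42583/9716 + 8630/2747 = 200824581/26689852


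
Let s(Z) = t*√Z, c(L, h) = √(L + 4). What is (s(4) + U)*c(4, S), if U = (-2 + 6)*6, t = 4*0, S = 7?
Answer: 48*√2 ≈ 67.882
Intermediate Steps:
t = 0
c(L, h) = √(4 + L)
U = 24 (U = 4*6 = 24)
s(Z) = 0 (s(Z) = 0*√Z = 0)
(s(4) + U)*c(4, S) = (0 + 24)*√(4 + 4) = 24*√8 = 24*(2*√2) = 48*√2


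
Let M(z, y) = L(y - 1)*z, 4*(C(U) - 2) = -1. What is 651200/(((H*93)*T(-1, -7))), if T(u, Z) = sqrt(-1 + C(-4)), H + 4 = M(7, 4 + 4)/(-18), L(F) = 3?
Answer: -2604800*sqrt(3)/2883 ≈ -1564.9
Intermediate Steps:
C(U) = 7/4 (C(U) = 2 + (1/4)*(-1) = 2 - 1/4 = 7/4)
M(z, y) = 3*z
H = -31/6 (H = -4 + (3*7)/(-18) = -4 + 21*(-1/18) = -4 - 7/6 = -31/6 ≈ -5.1667)
T(u, Z) = sqrt(3)/2 (T(u, Z) = sqrt(-1 + 7/4) = sqrt(3/4) = sqrt(3)/2)
651200/(((H*93)*T(-1, -7))) = 651200/(((-31/6*93)*(sqrt(3)/2))) = 651200/((-961*sqrt(3)/4)) = 651200*(-4*sqrt(3)/2883) = -2604800*sqrt(3)/2883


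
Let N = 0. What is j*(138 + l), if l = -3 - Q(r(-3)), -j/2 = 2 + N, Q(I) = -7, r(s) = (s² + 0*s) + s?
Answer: -568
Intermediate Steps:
r(s) = s + s² (r(s) = (s² + 0) + s = s² + s = s + s²)
j = -4 (j = -2*(2 + 0) = -2*2 = -4)
l = 4 (l = -3 - 1*(-7) = -3 + 7 = 4)
j*(138 + l) = -4*(138 + 4) = -4*142 = -568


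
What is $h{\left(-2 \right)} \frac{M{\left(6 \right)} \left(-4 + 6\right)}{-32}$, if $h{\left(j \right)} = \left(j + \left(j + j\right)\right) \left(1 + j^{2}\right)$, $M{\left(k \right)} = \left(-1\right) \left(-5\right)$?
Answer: $\frac{75}{8} \approx 9.375$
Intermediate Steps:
$M{\left(k \right)} = 5$
$h{\left(j \right)} = 3 j \left(1 + j^{2}\right)$ ($h{\left(j \right)} = \left(j + 2 j\right) \left(1 + j^{2}\right) = 3 j \left(1 + j^{2}\right)$)
$h{\left(-2 \right)} \frac{M{\left(6 \right)} \left(-4 + 6\right)}{-32} = 3 \left(-2\right) \left(1 + \left(-2\right)^{2}\right) \frac{5 \left(-4 + 6\right)}{-32} = 3 \left(-2\right) \left(1 + 4\right) 5 \cdot 2 \left(- \frac{1}{32}\right) = 3 \left(-2\right) 5 \cdot 10 \left(- \frac{1}{32}\right) = \left(-30\right) \left(- \frac{5}{16}\right) = \frac{75}{8}$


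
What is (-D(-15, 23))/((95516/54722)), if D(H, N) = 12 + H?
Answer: 82083/47758 ≈ 1.7187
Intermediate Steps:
(-D(-15, 23))/((95516/54722)) = (-(12 - 15))/((95516/54722)) = (-1*(-3))/((95516*(1/54722))) = 3/(47758/27361) = 3*(27361/47758) = 82083/47758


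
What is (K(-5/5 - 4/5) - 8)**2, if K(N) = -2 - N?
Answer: 1681/25 ≈ 67.240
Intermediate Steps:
(K(-5/5 - 4/5) - 8)**2 = ((-2 - (-5/5 - 4/5)) - 8)**2 = ((-2 - (-5*1/5 - 4*1/5)) - 8)**2 = ((-2 - (-1 - 4/5)) - 8)**2 = ((-2 - 1*(-9/5)) - 8)**2 = ((-2 + 9/5) - 8)**2 = (-1/5 - 8)**2 = (-41/5)**2 = 1681/25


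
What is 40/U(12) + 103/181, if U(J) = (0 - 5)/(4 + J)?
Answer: -23065/181 ≈ -127.43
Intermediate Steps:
U(J) = -5/(4 + J)
40/U(12) + 103/181 = 40/((-5/(4 + 12))) + 103/181 = 40/((-5/16)) + 103*(1/181) = 40/((-5*1/16)) + 103/181 = 40/(-5/16) + 103/181 = 40*(-16/5) + 103/181 = -128 + 103/181 = -23065/181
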